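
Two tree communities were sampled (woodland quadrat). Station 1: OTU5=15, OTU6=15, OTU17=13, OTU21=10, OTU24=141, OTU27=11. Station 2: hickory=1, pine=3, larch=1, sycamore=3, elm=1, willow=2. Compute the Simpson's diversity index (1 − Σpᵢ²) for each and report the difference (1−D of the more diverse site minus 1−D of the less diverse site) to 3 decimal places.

Station 1: N=205, proportions 0.07317, 0.07317, 0.06341, 0.04878, 0.6878, 0.05366, giving 1−D = 0.50694 (working shown to 5 dp, full precision carried).
Station 2: N=11, proportions 0.09091, 0.27273, 0.09091, 0.27273, 0.09091, 0.18182, giving 1−D = 0.79339.
Difference = |0.50694 − 0.79339| = 0.28645, i.e. 0.286 to 3 decimal places.

0.286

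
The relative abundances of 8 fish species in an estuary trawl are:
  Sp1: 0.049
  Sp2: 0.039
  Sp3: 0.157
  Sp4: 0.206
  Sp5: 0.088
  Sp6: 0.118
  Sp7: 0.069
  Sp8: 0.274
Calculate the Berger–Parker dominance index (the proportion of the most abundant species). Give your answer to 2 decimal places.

0.27

The largest proportion is 0.274, i.e. d = 0.27 to 2 decimal places.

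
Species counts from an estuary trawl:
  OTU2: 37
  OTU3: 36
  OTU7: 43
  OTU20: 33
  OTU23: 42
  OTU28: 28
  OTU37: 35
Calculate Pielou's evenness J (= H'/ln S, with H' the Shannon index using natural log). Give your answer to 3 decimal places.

Total N = 37+36+43+33+42+28+35 = 254, so the proportions are 0.145669, 0.141732, 0.169291, 0.129921, 0.165354, 0.110236, 0.137795 (working shown to 6 dp, full precision carried).
H' = −Σ pᵢ ln pᵢ = −((-0.280620) + (-0.276919) + (-0.300684) + (-0.265147) + (-0.297582) + (-0.243085) + (-0.273108)) = 1.937145.
With S = 7 species, ln S = 1.945910, so J = 1.937145/1.945910 = 0.995496, i.e. 0.995 to 3 decimal places.

0.995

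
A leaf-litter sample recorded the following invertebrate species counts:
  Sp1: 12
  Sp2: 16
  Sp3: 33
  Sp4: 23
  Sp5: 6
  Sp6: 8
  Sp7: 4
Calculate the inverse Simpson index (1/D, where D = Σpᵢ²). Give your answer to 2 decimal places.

4.88

Total N = 12+16+33+23+6+8+4 = 102, so the proportions are 0.117647, 0.156863, 0.323529, 0.22549, 0.058824, 0.078431, 0.039216 (working shown to 6 dp, full precision carried).
D = 0.117647² + 0.156863² + 0.323529² + 0.22549² + 0.058824² + 0.078431² + 0.039216² = 0.013841 + 0.024606 + 0.104671 + 0.050846 + 0.003460 + 0.006151 + 0.001538 = 0.205113.
So 1/D = 4.8754, i.e. 4.88 to 2 decimal places.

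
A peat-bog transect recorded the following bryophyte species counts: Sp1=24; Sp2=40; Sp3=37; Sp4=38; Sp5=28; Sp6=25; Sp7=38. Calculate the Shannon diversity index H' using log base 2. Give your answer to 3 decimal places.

Total N = 24+40+37+38+28+25+38 = 230, so the proportions are 0.10435, 0.17391, 0.16087, 0.16522, 0.12174, 0.1087, 0.16522 (working shown to 5 dp, full precision carried).
Each pᵢ log₂ pᵢ term: 0.10435×(-3.26053)=-0.34023, 0.17391×(-2.52356)=-0.43888, 0.16087×(-2.63604)=-0.42406, 0.16522×(-2.59756)=-0.42916, 0.12174×(-3.03814)=-0.36986, 0.1087×(-3.20163)=-0.34800, 0.16522×(-2.59756)=-0.42916.
Sum = -2.77936, so H' = 2.779.

2.779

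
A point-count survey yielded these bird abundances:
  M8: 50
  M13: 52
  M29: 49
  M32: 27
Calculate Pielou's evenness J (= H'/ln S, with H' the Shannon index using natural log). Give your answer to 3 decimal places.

0.979

Total N = 50+52+49+27 = 178, so the proportions are 0.2809, 0.29213, 0.27528, 0.15169 (working shown to 5 dp, full precision carried).
H' = −Σ pᵢ ln pᵢ = −((-0.35667) + (-0.35948) + (-0.35510) + (-0.28607)) = 1.35733.
With S = 4 species, ln S = 1.38629, so J = 1.35733/1.38629 = 0.97911, i.e. 0.979 to 3 decimal places.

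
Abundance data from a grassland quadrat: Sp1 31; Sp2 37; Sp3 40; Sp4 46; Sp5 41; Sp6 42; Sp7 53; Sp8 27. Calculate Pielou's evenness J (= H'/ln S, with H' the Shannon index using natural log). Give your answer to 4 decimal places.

0.9909

Total N = 31+37+40+46+41+42+53+27 = 317, so the proportions are 0.097792, 0.116719, 0.126183, 0.14511, 0.129338, 0.132492, 0.167192, 0.085174 (working shown to 6 dp, full precision carried).
H' = −Σ pᵢ ln pᵢ = −((-0.227358) + (-0.250711) + (-0.261202) + (-0.280101) + (-0.264538) + (-0.267797) + (-0.299042) + (-0.209788)) = 2.060536.
With S = 8 species, ln S = 2.079442, so J = 2.060536/2.079442 = 0.990908, i.e. 0.9909 to 4 decimal places.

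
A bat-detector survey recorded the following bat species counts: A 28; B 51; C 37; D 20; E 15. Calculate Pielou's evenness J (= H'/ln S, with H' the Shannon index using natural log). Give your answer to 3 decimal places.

0.945

Total N = 28+51+37+20+15 = 151, so the proportions are 0.18543, 0.33775, 0.24503, 0.13245, 0.09934 (working shown to 5 dp, full precision carried).
H' = −Σ pᵢ ln pᵢ = −((-0.31246) + (-0.36661) + (-0.34461) + (-0.26775) + (-0.22939)) = 1.52083.
With S = 5 species, ln S = 1.60944, so J = 1.52083/1.60944 = 0.94494, i.e. 0.945 to 3 decimal places.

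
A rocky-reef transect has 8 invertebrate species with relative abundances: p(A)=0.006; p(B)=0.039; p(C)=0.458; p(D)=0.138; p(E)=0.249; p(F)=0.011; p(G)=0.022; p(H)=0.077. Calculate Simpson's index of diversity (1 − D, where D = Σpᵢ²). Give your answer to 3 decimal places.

D = 0.006² + 0.039² + 0.458² + 0.138² + 0.249² + 0.011² + 0.022² + 0.077² = 0.00004 + 0.00152 + 0.20976 + 0.01904 + 0.06200 + 0.00012 + 0.00048 + 0.00593 = 0.29890 (working shown to 5 dp, full precision carried).
So 1 − D = 0.70110, i.e. 0.701 to 3 decimal places.

0.701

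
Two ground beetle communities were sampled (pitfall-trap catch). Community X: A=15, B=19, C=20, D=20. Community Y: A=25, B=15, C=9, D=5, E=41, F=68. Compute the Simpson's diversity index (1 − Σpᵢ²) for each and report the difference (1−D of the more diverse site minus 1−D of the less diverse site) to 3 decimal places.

Community X: N=74, proportions 0.202703, 0.256757, 0.27027, 0.27027, giving 1−D = 0.746896 (working shown to 6 dp, full precision carried).
Community Y: N=163, proportions 0.153374, 0.092025, 0.055215, 0.030675, 0.251534, 0.417178, giving 1−D = 0.726712.
Difference = |0.746896 − 0.726712| = 0.020184, i.e. 0.020 to 3 decimal places.

0.020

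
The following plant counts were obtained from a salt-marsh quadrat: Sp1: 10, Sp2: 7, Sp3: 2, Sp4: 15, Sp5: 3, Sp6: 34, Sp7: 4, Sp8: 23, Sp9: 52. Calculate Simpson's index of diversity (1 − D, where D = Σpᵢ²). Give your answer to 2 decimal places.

0.79

Total N = 10+7+2+15+3+34+4+23+52 = 150, so the proportions are 0.0667, 0.0467, 0.0133, 0.1, 0.02, 0.2267, 0.0267, 0.1533, 0.3467 (working shown to 4 dp, full precision carried).
D = 0.0667² + 0.0467² + 0.0133² + 0.1² + 0.02² + 0.2267² + 0.0267² + 0.1533² + 0.3467² = 0.0044 + 0.0022 + 0.0002 + 0.0100 + 0.0004 + 0.0514 + 0.0007 + 0.0235 + 0.1202 = 0.2130.
So 1 − D = 0.7870, i.e. 0.79 to 2 decimal places.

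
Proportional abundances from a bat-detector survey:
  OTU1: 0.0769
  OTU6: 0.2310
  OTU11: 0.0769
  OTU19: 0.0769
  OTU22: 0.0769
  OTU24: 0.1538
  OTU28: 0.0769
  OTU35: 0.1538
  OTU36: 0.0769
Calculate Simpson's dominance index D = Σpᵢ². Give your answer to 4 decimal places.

0.1362

D = 0.0769² + 0.231² + 0.0769² + 0.0769² + 0.0769² + 0.1538² + 0.0769² + 0.1538² + 0.0769² = 0.005914 + 0.053361 + 0.005914 + 0.005914 + 0.005914 + 0.023654 + 0.005914 + 0.023654 + 0.005914 = 0.136152 (working shown to 6 dp, full precision carried).
To 4 decimal places, D = 0.1362.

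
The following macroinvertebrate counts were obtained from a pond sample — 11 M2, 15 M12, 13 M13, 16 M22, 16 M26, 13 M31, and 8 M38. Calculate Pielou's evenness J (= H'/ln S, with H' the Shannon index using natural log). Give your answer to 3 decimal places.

Total N = 11+15+13+16+16+13+8 = 92, so the proportions are 0.11957, 0.16304, 0.1413, 0.17391, 0.17391, 0.1413, 0.08696 (working shown to 5 dp, full precision carried).
H' = −Σ pᵢ ln pᵢ = −((-0.25394) + (-0.29572) + (-0.27651) + (-0.30421) + (-0.30421) + (-0.27651) + (-0.21238)) = 1.92348.
With S = 7 species, ln S = 1.94591, so J = 1.92348/1.94591 = 0.98847, i.e. 0.988 to 3 decimal places.

0.988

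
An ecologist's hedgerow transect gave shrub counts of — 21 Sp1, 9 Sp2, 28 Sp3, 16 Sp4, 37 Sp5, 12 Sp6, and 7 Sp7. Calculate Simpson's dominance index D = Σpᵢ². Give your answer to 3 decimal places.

Total N = 21+9+28+16+37+12+7 = 130, so the proportions are 0.16154, 0.06923, 0.21538, 0.12308, 0.28462, 0.09231, 0.05385 (working shown to 5 dp, full precision carried).
D = 0.16154² + 0.06923² + 0.21538² + 0.12308² + 0.28462² + 0.09231² + 0.05385² = 0.02609 + 0.00479 + 0.04639 + 0.01515 + 0.08101 + 0.00852 + 0.00290 = 0.18485.
To 3 decimal places, D = 0.185.

0.185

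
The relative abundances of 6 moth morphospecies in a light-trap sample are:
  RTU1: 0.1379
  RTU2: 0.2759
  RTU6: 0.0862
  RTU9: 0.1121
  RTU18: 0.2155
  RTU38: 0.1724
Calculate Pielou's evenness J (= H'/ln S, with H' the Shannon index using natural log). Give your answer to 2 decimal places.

0.96

H' = −Σ pᵢ ln pᵢ = −((-0.2732) + (-0.3553) + (-0.2113) + (-0.2453) + (-0.3307) + (-0.3031)) = 1.7189 (working shown to 4 dp, full precision carried).
With S = 6 species, ln S = 1.7918, so J = 1.7189/1.7918 = 0.9593, i.e. 0.96 to 2 decimal places.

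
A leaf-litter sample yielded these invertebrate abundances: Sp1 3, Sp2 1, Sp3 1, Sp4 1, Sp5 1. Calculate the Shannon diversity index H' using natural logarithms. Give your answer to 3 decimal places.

1.475

Total N = 3+1+1+1+1 = 7, so the proportions are 0.42857, 0.14286, 0.14286, 0.14286, 0.14286 (working shown to 5 dp, full precision carried).
Each pᵢ ln pᵢ term: 0.42857×(-0.84730)=-0.36313, 0.14286×(-1.94591)=-0.27799, 0.14286×(-1.94591)=-0.27799, 0.14286×(-1.94591)=-0.27799, 0.14286×(-1.94591)=-0.27799.
Sum = -1.47508, so H' = 1.475.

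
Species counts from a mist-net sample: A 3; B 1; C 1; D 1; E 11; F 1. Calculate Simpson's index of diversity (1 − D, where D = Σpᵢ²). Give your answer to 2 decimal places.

0.59

Total N = 3+1+1+1+11+1 = 18, so the proportions are 0.1667, 0.0556, 0.0556, 0.0556, 0.6111, 0.0556 (working shown to 4 dp, full precision carried).
D = 0.1667² + 0.0556² + 0.0556² + 0.0556² + 0.6111² + 0.0556² = 0.0278 + 0.0031 + 0.0031 + 0.0031 + 0.3735 + 0.0031 = 0.4136.
So 1 − D = 0.5864, i.e. 0.59 to 2 decimal places.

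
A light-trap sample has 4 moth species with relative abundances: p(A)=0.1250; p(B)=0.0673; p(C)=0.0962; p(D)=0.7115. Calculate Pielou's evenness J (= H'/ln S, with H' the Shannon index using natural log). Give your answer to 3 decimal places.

H' = −Σ pᵢ ln pᵢ = −((-0.25993) + (-0.18162) + (-0.22524) + (-0.24218)) = 0.90896 (working shown to 5 dp, full precision carried).
With S = 4 species, ln S = 1.38629, so J = 0.90896/1.38629 = 0.65568, i.e. 0.656 to 3 decimal places.

0.656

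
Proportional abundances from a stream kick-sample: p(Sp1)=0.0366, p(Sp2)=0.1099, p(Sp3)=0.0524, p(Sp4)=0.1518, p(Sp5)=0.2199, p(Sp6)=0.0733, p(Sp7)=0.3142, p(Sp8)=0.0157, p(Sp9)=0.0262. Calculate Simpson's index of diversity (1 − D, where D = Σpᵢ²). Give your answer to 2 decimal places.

0.81

D = 0.0366² + 0.1099² + 0.0524² + 0.1518² + 0.2199² + 0.0733² + 0.3142² + 0.0157² + 0.0262² = 0.0013 + 0.0121 + 0.0027 + 0.0230 + 0.0484 + 0.0054 + 0.0987 + 0.0002 + 0.0007 = 0.1926 (working shown to 4 dp, full precision carried).
So 1 − D = 0.8074, i.e. 0.81 to 2 decimal places.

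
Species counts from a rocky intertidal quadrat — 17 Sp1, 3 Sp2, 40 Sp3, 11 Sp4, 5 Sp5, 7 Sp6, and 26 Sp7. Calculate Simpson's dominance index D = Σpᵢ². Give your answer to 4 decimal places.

0.2331

Total N = 17+3+40+11+5+7+26 = 109, so the proportions are 0.155963, 0.027523, 0.366972, 0.100917, 0.045872, 0.06422, 0.238532 (working shown to 6 dp, full precision carried).
D = 0.155963² + 0.027523² + 0.366972² + 0.100917² + 0.045872² + 0.06422² + 0.238532² = 0.024325 + 0.000758 + 0.134669 + 0.010184 + 0.002104 + 0.004124 + 0.056898 = 0.233061.
To 4 decimal places, D = 0.2331.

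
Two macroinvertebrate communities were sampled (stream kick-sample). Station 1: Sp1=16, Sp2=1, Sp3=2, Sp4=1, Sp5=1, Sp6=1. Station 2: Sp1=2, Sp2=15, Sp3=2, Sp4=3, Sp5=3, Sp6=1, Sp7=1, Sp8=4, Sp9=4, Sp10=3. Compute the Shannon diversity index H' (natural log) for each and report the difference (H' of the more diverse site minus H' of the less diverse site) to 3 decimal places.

0.932

Station 1: N=22, proportions 0.72727, 0.04545, 0.09091, 0.04545, 0.04545, 0.04545, giving H' = 1.01160 (working shown to 5 dp, full precision carried).
Station 2: N=38, proportions 0.05263, 0.39474, 0.05263, 0.07895, 0.07895, 0.02632, 0.02632, 0.10526, 0.10526, 0.07895, giving H' = 1.94361.
Difference = |1.01160 − 1.94361| = 0.93201, i.e. 0.932 to 3 decimal places.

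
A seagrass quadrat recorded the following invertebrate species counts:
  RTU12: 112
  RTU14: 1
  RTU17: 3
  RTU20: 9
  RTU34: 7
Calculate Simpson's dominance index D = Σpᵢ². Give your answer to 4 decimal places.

0.7280

Total N = 112+1+3+9+7 = 132, so the proportions are 0.848485, 0.007576, 0.022727, 0.068182, 0.05303 (working shown to 6 dp, full precision carried).
D = 0.848485² + 0.007576² + 0.022727² + 0.068182² + 0.05303² = 0.719927 + 0.000057 + 0.000517 + 0.004649 + 0.002812 = 0.727961.
To 4 decimal places, D = 0.7280.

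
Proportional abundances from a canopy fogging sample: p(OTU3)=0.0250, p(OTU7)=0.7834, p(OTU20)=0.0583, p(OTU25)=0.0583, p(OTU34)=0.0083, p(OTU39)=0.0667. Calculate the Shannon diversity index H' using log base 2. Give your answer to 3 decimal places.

1.205

Each pᵢ log₂ pᵢ term (working shown to 5 dp, full precision carried): 0.025×(-5.32193)=-0.13305, 0.7834×(-0.35218)=-0.27590, 0.0583×(-4.10036)=-0.23905, 0.0583×(-4.10036)=-0.23905, 0.0083×(-6.91267)=-0.05738, 0.0667×(-3.90617)=-0.26054.
Sum = -1.20496, so H' = 1.205.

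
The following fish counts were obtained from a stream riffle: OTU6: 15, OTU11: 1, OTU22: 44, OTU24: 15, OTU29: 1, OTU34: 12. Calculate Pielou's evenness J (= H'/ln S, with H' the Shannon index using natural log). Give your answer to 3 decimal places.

0.738

Total N = 15+1+44+15+1+12 = 88, so the proportions are 0.17045, 0.01136, 0.5, 0.17045, 0.01136, 0.13636 (working shown to 5 dp, full precision carried).
H' = −Σ pᵢ ln pᵢ = −((-0.30158) + (-0.05088) + (-0.34657) + (-0.30158) + (-0.05088) + (-0.27170)) = 1.32319.
With S = 6 species, ln S = 1.79176, so J = 1.32319/1.79176 = 0.73849, i.e. 0.738 to 3 decimal places.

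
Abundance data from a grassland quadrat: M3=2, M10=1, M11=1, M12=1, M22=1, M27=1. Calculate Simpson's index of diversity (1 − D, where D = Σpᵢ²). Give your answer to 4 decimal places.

0.8163

Total N = 2+1+1+1+1+1 = 7, so the proportions are 0.285714, 0.142857, 0.142857, 0.142857, 0.142857, 0.142857 (working shown to 6 dp, full precision carried).
D = 0.285714² + 0.142857² + 0.142857² + 0.142857² + 0.142857² + 0.142857² = 0.081633 + 0.020408 + 0.020408 + 0.020408 + 0.020408 + 0.020408 = 0.183673.
So 1 − D = 0.816327, i.e. 0.8163 to 4 decimal places.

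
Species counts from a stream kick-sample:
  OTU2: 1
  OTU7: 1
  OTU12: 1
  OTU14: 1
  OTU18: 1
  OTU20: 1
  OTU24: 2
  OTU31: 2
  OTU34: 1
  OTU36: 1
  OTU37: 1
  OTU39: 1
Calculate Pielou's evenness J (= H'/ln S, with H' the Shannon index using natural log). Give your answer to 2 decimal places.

Total N = 1+1+1+1+1+1+2+2+1+1+1+1 = 14, so the proportions are 0.0714, 0.0714, 0.0714, 0.0714, 0.0714, 0.0714, 0.1429, 0.1429, 0.0714, 0.0714, 0.0714, 0.0714 (working shown to 4 dp, full precision carried).
H' = −Σ pᵢ ln pᵢ = −((-0.1885) + (-0.1885) + (-0.1885) + (-0.1885) + (-0.1885) + (-0.1885) + (-0.2780) + (-0.2780) + (-0.1885) + (-0.1885) + (-0.1885) + (-0.1885)) = 2.4410.
With S = 12 species, ln S = 2.4849, so J = 2.4410/2.4849 = 0.9823, i.e. 0.98 to 2 decimal places.

0.98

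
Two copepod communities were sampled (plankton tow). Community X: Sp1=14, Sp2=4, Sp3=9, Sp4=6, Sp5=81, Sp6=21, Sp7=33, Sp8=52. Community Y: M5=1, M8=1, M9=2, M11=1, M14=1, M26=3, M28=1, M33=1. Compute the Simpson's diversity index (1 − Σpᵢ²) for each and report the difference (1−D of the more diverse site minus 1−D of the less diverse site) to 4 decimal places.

Community X: N=220, proportions 0.063636, 0.018182, 0.040909, 0.027273, 0.368182, 0.095455, 0.15, 0.236364, giving 1−D = 0.770165 (working shown to 6 dp, full precision carried).
Community Y: N=11, proportions 0.090909, 0.090909, 0.181818, 0.090909, 0.090909, 0.272727, 0.090909, 0.090909, giving 1−D = 0.842975.
Difference = |0.770165 − 0.842975| = 0.072810, i.e. 0.0728 to 4 decimal places.

0.0728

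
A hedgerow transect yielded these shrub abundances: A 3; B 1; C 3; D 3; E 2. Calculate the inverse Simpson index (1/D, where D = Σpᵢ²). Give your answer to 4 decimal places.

Total N = 3+1+3+3+2 = 12, so the proportions are 0.25, 0.08333333, 0.25, 0.25, 0.16666667 (working shown to 8 dp, full precision carried).
D = 0.25² + 0.08333333² + 0.25² + 0.25² + 0.16666667² = 0.06250000 + 0.00694444 + 0.06250000 + 0.06250000 + 0.02777778 = 0.22222222.
So 1/D = 4.500000, i.e. 4.5000 to 4 decimal places.

4.5000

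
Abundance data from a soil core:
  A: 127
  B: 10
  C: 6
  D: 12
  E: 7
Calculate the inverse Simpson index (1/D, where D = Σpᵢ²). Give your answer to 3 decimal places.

1.595

Total N = 127+10+6+12+7 = 162, so the proportions are 0.783951, 0.061728, 0.037037, 0.074074, 0.04321 (working shown to 6 dp, full precision carried).
D = 0.783951² + 0.061728² + 0.037037² + 0.074074² + 0.04321² = 0.614579 + 0.003810 + 0.001372 + 0.005487 + 0.001867 = 0.627115.
So 1/D = 1.59460, i.e. 1.595 to 3 decimal places.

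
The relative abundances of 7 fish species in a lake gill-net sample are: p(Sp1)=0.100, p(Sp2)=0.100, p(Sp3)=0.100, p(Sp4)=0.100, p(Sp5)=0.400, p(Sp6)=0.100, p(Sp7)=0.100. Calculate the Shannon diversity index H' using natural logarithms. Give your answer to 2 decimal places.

Each pᵢ ln pᵢ term (working shown to 4 dp, full precision carried): 0.1×(-2.3026)=-0.2303, 0.1×(-2.3026)=-0.2303, 0.1×(-2.3026)=-0.2303, 0.1×(-2.3026)=-0.2303, 0.4×(-0.9163)=-0.3665, 0.1×(-2.3026)=-0.2303, 0.1×(-2.3026)=-0.2303.
Sum = -1.7481, so H' = 1.75.

1.75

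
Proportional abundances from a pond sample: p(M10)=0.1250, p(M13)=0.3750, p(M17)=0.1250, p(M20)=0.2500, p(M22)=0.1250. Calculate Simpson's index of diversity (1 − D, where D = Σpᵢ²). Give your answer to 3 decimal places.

0.750

D = 0.125² + 0.375² + 0.125² + 0.25² + 0.125² = 0.01562 + 0.14062 + 0.01562 + 0.06250 + 0.01562 = 0.25000 (working shown to 5 dp, full precision carried).
So 1 − D = 0.75000, i.e. 0.750 to 3 decimal places.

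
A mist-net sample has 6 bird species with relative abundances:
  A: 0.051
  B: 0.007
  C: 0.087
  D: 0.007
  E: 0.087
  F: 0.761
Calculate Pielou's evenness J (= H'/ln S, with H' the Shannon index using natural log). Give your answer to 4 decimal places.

H' = −Σ pᵢ ln pᵢ = −((-0.151772) + (-0.034733) + (-0.212441) + (-0.034733) + (-0.212441) + (-0.207846)) = 0.853965 (working shown to 6 dp, full precision carried).
With S = 6 species, ln S = 1.791759, so J = 0.853965/1.791759 = 0.476607, i.e. 0.4766 to 4 decimal places.

0.4766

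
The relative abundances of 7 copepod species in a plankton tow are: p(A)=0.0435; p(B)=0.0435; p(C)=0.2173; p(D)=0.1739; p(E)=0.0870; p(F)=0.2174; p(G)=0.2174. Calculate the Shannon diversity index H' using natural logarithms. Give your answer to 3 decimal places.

1.785

Each pᵢ ln pᵢ term (working shown to 5 dp, full precision carried): 0.0435×(-3.13499)=-0.13637, 0.0435×(-3.13499)=-0.13637, 0.2173×(-1.52648)=-0.33170, 0.1739×(-1.74927)=-0.30420, 0.087×(-2.44185)=-0.21244, 0.2174×(-1.52602)=-0.33176, 0.2174×(-1.52602)=-0.33176.
Sum = -1.78460, so H' = 1.785.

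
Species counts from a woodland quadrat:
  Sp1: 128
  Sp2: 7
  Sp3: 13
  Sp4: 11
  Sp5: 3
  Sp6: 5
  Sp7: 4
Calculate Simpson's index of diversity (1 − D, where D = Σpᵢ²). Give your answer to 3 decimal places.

0.426

Total N = 128+7+13+11+3+5+4 = 171, so the proportions are 0.74854, 0.04094, 0.07602, 0.06433, 0.01754, 0.02924, 0.02339 (working shown to 5 dp, full precision carried).
D = 0.74854² + 0.04094² + 0.07602² + 0.06433² + 0.01754² + 0.02924² + 0.02339² = 0.56031 + 0.00168 + 0.00578 + 0.00414 + 0.00031 + 0.00085 + 0.00055 = 0.57361.
So 1 − D = 0.42639, i.e. 0.426 to 3 decimal places.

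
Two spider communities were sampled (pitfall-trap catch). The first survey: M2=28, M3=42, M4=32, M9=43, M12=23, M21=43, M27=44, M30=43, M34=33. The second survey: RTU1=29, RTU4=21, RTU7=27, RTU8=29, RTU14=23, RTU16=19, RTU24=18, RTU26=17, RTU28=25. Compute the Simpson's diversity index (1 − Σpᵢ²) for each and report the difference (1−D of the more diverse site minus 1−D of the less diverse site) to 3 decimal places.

0.001

The first survey: N=331, proportions 0.08459, 0.12689, 0.09668, 0.12991, 0.06949, 0.12991, 0.13293, 0.12991, 0.0997, giving 1−D = 0.88433 (working shown to 5 dp, full precision carried).
The second survey: N=208, proportions 0.13942, 0.10096, 0.12981, 0.13942, 0.11058, 0.09135, 0.08654, 0.08173, 0.12019, giving 1−D = 0.88489.
Difference = |0.88433 − 0.88489| = 0.00056, i.e. 0.001 to 3 decimal places.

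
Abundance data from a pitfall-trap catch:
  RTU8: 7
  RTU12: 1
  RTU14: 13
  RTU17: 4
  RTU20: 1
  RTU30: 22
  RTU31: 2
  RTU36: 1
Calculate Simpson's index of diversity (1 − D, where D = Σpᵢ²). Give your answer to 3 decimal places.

Total N = 7+1+13+4+1+22+2+1 = 51, so the proportions are 0.13725, 0.01961, 0.2549, 0.07843, 0.01961, 0.43137, 0.03922, 0.01961 (working shown to 5 dp, full precision carried).
D = 0.13725² + 0.01961² + 0.2549² + 0.07843² + 0.01961² + 0.43137² + 0.03922² + 0.01961² = 0.01884 + 0.00038 + 0.06498 + 0.00615 + 0.00038 + 0.18608 + 0.00154 + 0.00038 = 0.27874.
So 1 − D = 0.72126, i.e. 0.721 to 3 decimal places.

0.721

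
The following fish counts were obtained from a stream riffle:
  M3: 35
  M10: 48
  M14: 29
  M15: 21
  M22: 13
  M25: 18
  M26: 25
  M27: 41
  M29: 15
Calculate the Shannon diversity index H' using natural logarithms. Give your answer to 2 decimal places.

Total N = 35+48+29+21+13+18+25+41+15 = 245, so the proportions are 0.1429, 0.1959, 0.1184, 0.0857, 0.0531, 0.0735, 0.102, 0.1673, 0.0612 (working shown to 4 dp, full precision carried).
Each pᵢ ln pᵢ term: 0.1429×(-1.9459)=-0.2780, 0.1959×(-1.6301)=-0.3194, 0.1184×(-2.1340)=-0.2526, 0.0857×(-2.4567)=-0.2106, 0.0531×(-2.9363)=-0.1558, 0.0735×(-2.6109)=-0.1918, 0.102×(-2.2824)=-0.2329, 0.1673×(-1.7877)=-0.2992, 0.0612×(-2.7932)=-0.1710.
Sum = -2.1112, so H' = 2.11.

2.11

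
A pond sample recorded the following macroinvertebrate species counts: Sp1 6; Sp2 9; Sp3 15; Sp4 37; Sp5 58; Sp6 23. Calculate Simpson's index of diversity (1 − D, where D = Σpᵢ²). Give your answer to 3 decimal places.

Total N = 6+9+15+37+58+23 = 148, so the proportions are 0.04054, 0.06081, 0.10135, 0.25, 0.39189, 0.15541 (working shown to 5 dp, full precision carried).
D = 0.04054² + 0.06081² + 0.10135² + 0.25² + 0.39189² + 0.15541² = 0.00164 + 0.00370 + 0.01027 + 0.06250 + 0.15358 + 0.02415 = 0.25584.
So 1 − D = 0.74416, i.e. 0.744 to 3 decimal places.

0.744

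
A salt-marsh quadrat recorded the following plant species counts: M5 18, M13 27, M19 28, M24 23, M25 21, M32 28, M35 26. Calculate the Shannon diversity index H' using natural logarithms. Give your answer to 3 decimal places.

1.935

Total N = 18+27+28+23+21+28+26 = 171, so the proportions are 0.10526, 0.15789, 0.16374, 0.1345, 0.12281, 0.16374, 0.15205 (working shown to 5 dp, full precision carried).
Each pᵢ ln pᵢ term: 0.10526×(-2.25129)=-0.23698, 0.15789×(-1.84583)=-0.29145, 0.16374×(-1.80946)=-0.29629, 0.1345×(-2.00617)=-0.26984, 0.12281×(-2.09714)=-0.25754, 0.16374×(-1.80946)=-0.29629, 0.15205×(-1.88357)=-0.28639.
Sum = -1.93477, so H' = 1.935.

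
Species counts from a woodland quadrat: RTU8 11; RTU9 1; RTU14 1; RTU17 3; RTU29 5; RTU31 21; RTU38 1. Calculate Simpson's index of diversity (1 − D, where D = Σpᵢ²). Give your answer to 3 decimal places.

Total N = 11+1+1+3+5+21+1 = 43, so the proportions are 0.25581, 0.02326, 0.02326, 0.06977, 0.11628, 0.48837, 0.02326 (working shown to 5 dp, full precision carried).
D = 0.25581² + 0.02326² + 0.02326² + 0.06977² + 0.11628² + 0.48837² + 0.02326² = 0.06544 + 0.00054 + 0.00054 + 0.00487 + 0.01352 + 0.23851 + 0.00054 = 0.32396.
So 1 − D = 0.67604, i.e. 0.676 to 3 decimal places.

0.676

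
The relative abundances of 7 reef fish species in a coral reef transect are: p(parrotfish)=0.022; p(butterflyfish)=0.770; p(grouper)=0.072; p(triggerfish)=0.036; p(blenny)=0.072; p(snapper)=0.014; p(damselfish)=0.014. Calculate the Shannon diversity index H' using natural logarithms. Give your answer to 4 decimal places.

Each pᵢ ln pᵢ term (working shown to 6 dp, full precision carried): 0.022×(-3.816713)=-0.083968, 0.77×(-0.261365)=-0.201251, 0.072×(-2.631089)=-0.189438, 0.036×(-3.324236)=-0.119673, 0.072×(-2.631089)=-0.189438, 0.014×(-4.268698)=-0.059762, 0.014×(-4.268698)=-0.059762.
Sum = -0.903291, so H' = 0.9033.

0.9033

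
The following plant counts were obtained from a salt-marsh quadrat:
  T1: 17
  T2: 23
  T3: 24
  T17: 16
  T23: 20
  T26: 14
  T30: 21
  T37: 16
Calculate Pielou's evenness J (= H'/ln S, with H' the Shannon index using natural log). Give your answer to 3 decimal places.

0.992

Total N = 17+23+24+16+20+14+21+16 = 151, so the proportions are 0.11258, 0.15232, 0.15894, 0.10596, 0.13245, 0.09272, 0.13907, 0.10596 (working shown to 5 dp, full precision carried).
H' = −Σ pᵢ ln pᵢ = −((-0.24589) + (-0.28663) + (-0.29233) + (-0.23785) + (-0.26775) + (-0.22050) + (-0.27436) + (-0.23785)) = 2.06315.
With S = 8 species, ln S = 2.07944, so J = 2.06315/2.07944 = 0.99217, i.e. 0.992 to 3 decimal places.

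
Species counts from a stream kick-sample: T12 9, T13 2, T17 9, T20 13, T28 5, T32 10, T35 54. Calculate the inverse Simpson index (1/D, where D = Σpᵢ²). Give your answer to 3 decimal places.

3.082

Total N = 9+2+9+13+5+10+54 = 102, so the proportions are 0.088235, 0.019608, 0.088235, 0.127451, 0.04902, 0.098039, 0.529412 (working shown to 6 dp, full precision carried).
D = 0.088235² + 0.019608² + 0.088235² + 0.127451² + 0.04902² + 0.098039² + 0.529412² = 0.007785 + 0.000384 + 0.007785 + 0.016244 + 0.002403 + 0.009612 + 0.280277 = 0.324491.
So 1/D = 3.08175, i.e. 3.082 to 3 decimal places.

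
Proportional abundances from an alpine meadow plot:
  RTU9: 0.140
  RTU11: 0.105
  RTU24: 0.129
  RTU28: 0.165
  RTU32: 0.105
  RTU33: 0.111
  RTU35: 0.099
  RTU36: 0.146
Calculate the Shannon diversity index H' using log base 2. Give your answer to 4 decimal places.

2.9776

Each pᵢ log₂ pᵢ term (working shown to 6 dp, full precision carried): 0.14×(-2.836501)=-0.397110, 0.105×(-3.251539)=-0.341412, 0.129×(-2.954557)=-0.381138, 0.165×(-2.599462)=-0.428911, 0.105×(-3.251539)=-0.341412, 0.111×(-3.171368)=-0.352022, 0.099×(-3.336428)=-0.330306, 0.146×(-2.775960)=-0.405290.
Sum = -2.977601, so H' = 2.9776.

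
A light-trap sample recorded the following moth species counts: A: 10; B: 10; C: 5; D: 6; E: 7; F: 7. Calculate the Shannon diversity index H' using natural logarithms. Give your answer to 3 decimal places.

1.760

Total N = 10+10+5+6+7+7 = 45, so the proportions are 0.22222, 0.22222, 0.11111, 0.13333, 0.15556, 0.15556 (working shown to 5 dp, full precision carried).
Each pᵢ ln pᵢ term: 0.22222×(-1.50408)=-0.33424, 0.22222×(-1.50408)=-0.33424, 0.11111×(-2.19722)=-0.24414, 0.13333×(-2.01490)=-0.26865, 0.15556×(-1.86075)=-0.28945, 0.15556×(-1.86075)=-0.28945.
Sum = -1.76017, so H' = 1.760.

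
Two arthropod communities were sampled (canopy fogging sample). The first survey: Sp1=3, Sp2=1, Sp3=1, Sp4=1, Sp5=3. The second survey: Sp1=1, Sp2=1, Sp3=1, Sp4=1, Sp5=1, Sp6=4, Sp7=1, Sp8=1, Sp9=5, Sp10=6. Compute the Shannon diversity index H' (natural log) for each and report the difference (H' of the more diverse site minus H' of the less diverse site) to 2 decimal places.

The first survey: N=9, proportions 0.3333, 0.1111, 0.1111, 0.1111, 0.3333, giving H' = 1.4648 (working shown to 4 dp, full precision carried).
The second survey: N=22, proportions 0.0455, 0.0455, 0.0455, 0.0455, 0.0455, 0.1818, 0.0455, 0.0455, 0.2273, 0.2727, giving H' = 1.9845.
Difference = |1.4648 − 1.9845| = 0.5197, i.e. 0.52 to 2 decimal places.

0.52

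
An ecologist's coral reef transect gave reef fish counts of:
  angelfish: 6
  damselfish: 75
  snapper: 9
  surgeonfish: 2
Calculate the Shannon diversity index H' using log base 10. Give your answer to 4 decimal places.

0.2846

Total N = 6+75+9+2 = 92, so the proportions are 0.065217, 0.815217, 0.097826, 0.021739 (working shown to 6 dp, full precision carried).
Each pᵢ log₁₀ pᵢ term: 0.065217×(-1.185637)=-0.077324, 0.815217×(-0.088727)=-0.072331, 0.097826×(-1.009545)=-0.098760, 0.021739×(-1.662758)=-0.036147.
Sum = -0.284562, so H' = 0.2846.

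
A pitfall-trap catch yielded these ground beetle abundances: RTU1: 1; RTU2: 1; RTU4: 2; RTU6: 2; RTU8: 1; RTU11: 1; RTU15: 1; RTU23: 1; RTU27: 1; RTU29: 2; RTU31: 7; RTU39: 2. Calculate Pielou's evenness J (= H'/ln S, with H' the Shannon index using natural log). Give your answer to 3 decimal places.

Total N = 1+1+2+2+1+1+1+1+1+2+7+2 = 22, so the proportions are 0.04545, 0.04545, 0.09091, 0.09091, 0.04545, 0.04545, 0.04545, 0.04545, 0.04545, 0.09091, 0.31818, 0.09091 (working shown to 5 dp, full precision carried).
H' = −Σ pᵢ ln pᵢ = −((-0.14050) + (-0.14050) + (-0.21799) + (-0.21799) + (-0.14050) + (-0.14050) + (-0.14050) + (-0.14050) + (-0.14050) + (-0.21799) + (-0.36436) + (-0.21799)) = 2.21984.
With S = 12 species, ln S = 2.48491, so J = 2.21984/2.48491 = 0.89333, i.e. 0.893 to 3 decimal places.

0.893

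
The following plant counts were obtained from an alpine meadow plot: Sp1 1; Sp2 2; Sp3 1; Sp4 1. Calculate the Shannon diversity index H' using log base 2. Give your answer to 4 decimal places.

Total N = 1+2+1+1 = 5, so the proportions are 0.2, 0.4, 0.2, 0.2 (working shown to 6 dp, full precision carried).
Each pᵢ log₂ pᵢ term: 0.2×(-2.321928)=-0.464386, 0.4×(-1.321928)=-0.528771, 0.2×(-2.321928)=-0.464386, 0.2×(-2.321928)=-0.464386.
Sum = -1.921928, so H' = 1.9219.

1.9219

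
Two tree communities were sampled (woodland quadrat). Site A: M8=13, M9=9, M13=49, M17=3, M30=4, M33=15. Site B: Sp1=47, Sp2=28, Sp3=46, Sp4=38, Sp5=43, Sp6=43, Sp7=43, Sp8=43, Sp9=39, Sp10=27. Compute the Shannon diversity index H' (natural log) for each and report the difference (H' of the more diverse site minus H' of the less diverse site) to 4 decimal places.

0.9087

Site A: N=93, proportions 0.1397849, 0.0967742, 0.5268817, 0.0322581, 0.0430108, 0.1612903, giving H' = 1.3790476 (working shown to 7 dp, full precision carried).
Site B: N=397, proportions 0.1183879, 0.070529, 0.115869, 0.0957179, 0.1083123, 0.1083123, 0.1083123, 0.1083123, 0.0982368, 0.0680101, giving H' = 2.2877213.
Difference = |1.3790476 − 2.2877213| = 0.9086737, i.e. 0.9087 to 4 decimal places.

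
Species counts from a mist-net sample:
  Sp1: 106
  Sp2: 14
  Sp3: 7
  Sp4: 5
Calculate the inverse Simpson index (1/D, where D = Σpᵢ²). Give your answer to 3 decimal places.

Total N = 106+14+7+5 = 132, so the proportions are 0.80303, 0.106061, 0.05303, 0.037879 (working shown to 6 dp, full precision carried).
D = 0.80303² + 0.106061² + 0.05303² + 0.037879² = 0.644858 + 0.011249 + 0.002812 + 0.001435 = 0.660354.
So 1/D = 1.51434, i.e. 1.514 to 3 decimal places.

1.514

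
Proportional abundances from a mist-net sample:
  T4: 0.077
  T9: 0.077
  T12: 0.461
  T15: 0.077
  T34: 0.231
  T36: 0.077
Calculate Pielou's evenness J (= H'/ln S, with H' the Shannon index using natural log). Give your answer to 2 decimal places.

0.83

H' = −Σ pᵢ ln pᵢ = −((-0.1974) + (-0.1974) + (-0.3570) + (-0.1974) + (-0.3385) + (-0.1974)) = 1.4852 (working shown to 4 dp, full precision carried).
With S = 6 species, ln S = 1.7918, so J = 1.4852/1.7918 = 0.8289, i.e. 0.83 to 2 decimal places.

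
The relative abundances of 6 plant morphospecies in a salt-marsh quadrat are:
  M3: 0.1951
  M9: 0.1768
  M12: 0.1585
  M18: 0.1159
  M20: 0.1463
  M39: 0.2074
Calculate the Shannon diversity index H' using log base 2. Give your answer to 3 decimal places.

2.560

Each pᵢ log₂ pᵢ term (working shown to 5 dp, full precision carried): 0.1951×(-2.35771)=-0.45999, 0.1768×(-2.49981)=-0.44197, 0.1585×(-2.65745)=-0.42121, 0.1159×(-3.10905)=-0.36034, 0.1463×(-2.77300)=-0.40569, 0.2074×(-2.26951)=-0.47070.
Sum = -2.55989, so H' = 2.560.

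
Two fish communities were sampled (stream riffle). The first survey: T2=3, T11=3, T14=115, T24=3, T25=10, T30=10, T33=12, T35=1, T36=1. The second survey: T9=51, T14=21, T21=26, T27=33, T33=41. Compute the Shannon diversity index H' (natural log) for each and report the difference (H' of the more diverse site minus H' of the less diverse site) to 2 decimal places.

0.50

The first survey: N=158, proportions 0.019, 0.019, 0.7278, 0.019, 0.0633, 0.0633, 0.0759, 0.0063, 0.0063, giving H' = 1.0662 (working shown to 4 dp, full precision carried).
The second survey: N=172, proportions 0.2965, 0.1221, 0.1512, 0.1919, 0.2384, giving H' = 1.5614.
Difference = |1.0662 − 1.5614| = 0.4952, i.e. 0.50 to 2 decimal places.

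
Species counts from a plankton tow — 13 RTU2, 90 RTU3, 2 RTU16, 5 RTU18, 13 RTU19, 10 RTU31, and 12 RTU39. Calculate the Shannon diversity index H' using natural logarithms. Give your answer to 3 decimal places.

Total N = 13+90+2+5+13+10+12 = 145, so the proportions are 0.08966, 0.62069, 0.01379, 0.03448, 0.08966, 0.06897, 0.08276 (working shown to 5 dp, full precision carried).
Each pᵢ ln pᵢ term: 0.08966×(-2.41178)=-0.21623, 0.62069×(-0.47692)=-0.29602, 0.01379×(-4.28359)=-0.05908, 0.03448×(-3.36730)=-0.11611, 0.08966×(-2.41178)=-0.21623, 0.06897×(-2.67415)=-0.18442, 0.08276×(-2.49183)=-0.20622.
Sum = -1.29432, so H' = 1.294.

1.294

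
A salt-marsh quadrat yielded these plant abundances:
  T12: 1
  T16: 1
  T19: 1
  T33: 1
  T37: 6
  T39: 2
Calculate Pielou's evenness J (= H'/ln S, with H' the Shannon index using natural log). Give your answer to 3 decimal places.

Total N = 1+1+1+1+6+2 = 12, so the proportions are 0.08333, 0.08333, 0.08333, 0.08333, 0.5, 0.16667 (working shown to 5 dp, full precision carried).
H' = −Σ pᵢ ln pᵢ = −((-0.20708) + (-0.20708) + (-0.20708) + (-0.20708) + (-0.34657) + (-0.29863)) = 1.47350.
With S = 6 species, ln S = 1.79176, so J = 1.47350/1.79176 = 0.82238, i.e. 0.822 to 3 decimal places.

0.822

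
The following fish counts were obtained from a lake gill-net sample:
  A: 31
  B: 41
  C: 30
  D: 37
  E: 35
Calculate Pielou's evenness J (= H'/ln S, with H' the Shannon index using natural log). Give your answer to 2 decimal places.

Total N = 31+41+30+37+35 = 174, so the proportions are 0.1782, 0.2356, 0.1724, 0.2126, 0.2011 (working shown to 4 dp, full precision carried).
H' = −Σ pᵢ ln pᵢ = −((-0.3073) + (-0.3406) + (-0.3031) + (-0.3292) + (-0.3226)) = 1.6028.
With S = 5 species, ln S = 1.6094, so J = 1.6028/1.6094 = 0.9959, i.e. 1.00 to 2 decimal places.

1.00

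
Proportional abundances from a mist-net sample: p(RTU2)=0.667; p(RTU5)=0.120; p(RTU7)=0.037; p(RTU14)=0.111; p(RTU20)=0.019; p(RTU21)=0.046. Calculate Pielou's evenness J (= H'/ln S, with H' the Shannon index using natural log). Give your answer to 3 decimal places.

H' = −Σ pᵢ ln pᵢ = −((-0.27011) + (-0.25443) + (-0.12198) + (-0.24400) + (-0.07530) + (-0.14164)) = 1.10747 (working shown to 5 dp, full precision carried).
With S = 6 species, ln S = 1.79176, so J = 1.10747/1.79176 = 0.61809, i.e. 0.618 to 3 decimal places.

0.618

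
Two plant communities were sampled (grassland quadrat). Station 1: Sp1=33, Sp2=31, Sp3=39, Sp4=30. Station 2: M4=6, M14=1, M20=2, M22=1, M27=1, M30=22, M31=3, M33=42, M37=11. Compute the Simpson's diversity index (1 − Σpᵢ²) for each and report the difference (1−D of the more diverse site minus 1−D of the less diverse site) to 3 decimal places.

0.053

Station 1: N=133, proportions 0.24812, 0.233083, 0.293233, 0.225564, giving 1−D = 0.747244 (working shown to 6 dp, full precision carried).
Station 2: N=89, proportions 0.067416, 0.011236, 0.022472, 0.011236, 0.011236, 0.247191, 0.033708, 0.47191, 0.123596, giving 1−D = 0.694357.
Difference = |0.747244 − 0.694357| = 0.052887, i.e. 0.053 to 3 decimal places.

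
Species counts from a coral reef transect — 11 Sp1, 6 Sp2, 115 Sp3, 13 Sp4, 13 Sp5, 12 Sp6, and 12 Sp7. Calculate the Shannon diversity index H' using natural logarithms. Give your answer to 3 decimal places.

1.308

Total N = 11+6+115+13+13+12+12 = 182, so the proportions are 0.06044, 0.03297, 0.63187, 0.07143, 0.07143, 0.06593, 0.06593 (working shown to 5 dp, full precision carried).
Each pᵢ ln pᵢ term: 0.06044×(-2.80611)=-0.16960, 0.03297×(-3.41225)=-0.11249, 0.63187×(-0.45907)=-0.29007, 0.07143×(-2.63906)=-0.18850, 0.07143×(-2.63906)=-0.18850, 0.06593×(-2.71910)=-0.17928, 0.06593×(-2.71910)=-0.17928.
Sum = -1.30774, so H' = 1.308.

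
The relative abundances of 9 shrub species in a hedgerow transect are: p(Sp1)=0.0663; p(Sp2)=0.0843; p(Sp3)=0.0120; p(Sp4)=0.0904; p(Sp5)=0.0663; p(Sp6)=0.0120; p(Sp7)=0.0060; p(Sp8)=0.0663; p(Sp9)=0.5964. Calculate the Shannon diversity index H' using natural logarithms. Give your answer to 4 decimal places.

1.4106

Each pᵢ ln pᵢ term (working shown to 6 dp, full precision carried): 0.0663×(-2.713565)=-0.179909, 0.0843×(-2.473373)=-0.208505, 0.012×(-4.422849)=-0.053074, 0.0904×(-2.403511)=-0.217277, 0.0663×(-2.713565)=-0.179909, 0.012×(-4.422849)=-0.053074, 0.006×(-5.115996)=-0.030696, 0.0663×(-2.713565)=-0.179909, 0.5964×(-0.516844)=-0.308246.
Sum = -1.410601, so H' = 1.4106.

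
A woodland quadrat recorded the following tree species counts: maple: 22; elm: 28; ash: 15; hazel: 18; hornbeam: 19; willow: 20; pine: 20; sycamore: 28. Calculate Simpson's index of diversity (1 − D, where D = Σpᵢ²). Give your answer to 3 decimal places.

0.870

Total N = 22+28+15+18+19+20+20+28 = 170, so the proportions are 0.12941, 0.16471, 0.08824, 0.10588, 0.11176, 0.11765, 0.11765, 0.16471 (working shown to 5 dp, full precision carried).
D = 0.12941² + 0.16471² + 0.08824² + 0.10588² + 0.11176² + 0.11765² + 0.11765² + 0.16471² = 0.01675 + 0.02713 + 0.00779 + 0.01121 + 0.01249 + 0.01384 + 0.01384 + 0.02713 = 0.13017.
So 1 − D = 0.86983, i.e. 0.870 to 3 decimal places.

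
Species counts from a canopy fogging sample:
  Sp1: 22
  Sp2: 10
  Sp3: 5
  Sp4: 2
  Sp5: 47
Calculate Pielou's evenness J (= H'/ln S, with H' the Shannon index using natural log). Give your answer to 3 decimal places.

0.734

Total N = 22+10+5+2+47 = 86, so the proportions are 0.25581, 0.11628, 0.05814, 0.02326, 0.54651 (working shown to 5 dp, full precision carried).
H' = −Σ pᵢ ln pᵢ = −((-0.34875) + (-0.25020) + (-0.16540) + (-0.08747) + (-0.33020)) = 1.18203.
With S = 5 species, ln S = 1.60944, so J = 1.18203/1.60944 = 0.73444, i.e. 0.734 to 3 decimal places.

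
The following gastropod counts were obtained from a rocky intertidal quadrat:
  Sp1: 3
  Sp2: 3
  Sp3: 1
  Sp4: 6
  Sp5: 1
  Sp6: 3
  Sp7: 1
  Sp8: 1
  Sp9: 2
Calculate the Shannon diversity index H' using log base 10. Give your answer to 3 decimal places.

Total N = 3+3+1+6+1+3+1+1+2 = 21, so the proportions are 0.14286, 0.14286, 0.04762, 0.28571, 0.04762, 0.14286, 0.04762, 0.04762, 0.09524 (working shown to 5 dp, full precision carried).
Each pᵢ log₁₀ pᵢ term: 0.14286×(-0.84510)=-0.12073, 0.14286×(-0.84510)=-0.12073, 0.04762×(-1.32222)=-0.06296, 0.28571×(-0.54407)=-0.15545, 0.04762×(-1.32222)=-0.06296, 0.14286×(-0.84510)=-0.12073, 0.04762×(-1.32222)=-0.06296, 0.04762×(-1.32222)=-0.06296, 0.09524×(-1.02119)=-0.09726.
Sum = -0.86674, so H' = 0.867.

0.867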